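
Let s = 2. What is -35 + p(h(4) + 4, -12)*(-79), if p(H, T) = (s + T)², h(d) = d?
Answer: -7935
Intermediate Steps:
p(H, T) = (2 + T)²
-35 + p(h(4) + 4, -12)*(-79) = -35 + (2 - 12)²*(-79) = -35 + (-10)²*(-79) = -35 + 100*(-79) = -35 - 7900 = -7935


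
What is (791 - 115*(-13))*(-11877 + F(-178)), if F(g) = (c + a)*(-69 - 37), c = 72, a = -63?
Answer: -29331666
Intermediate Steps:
F(g) = -954 (F(g) = (72 - 63)*(-69 - 37) = 9*(-106) = -954)
(791 - 115*(-13))*(-11877 + F(-178)) = (791 - 115*(-13))*(-11877 - 954) = (791 + 1495)*(-12831) = 2286*(-12831) = -29331666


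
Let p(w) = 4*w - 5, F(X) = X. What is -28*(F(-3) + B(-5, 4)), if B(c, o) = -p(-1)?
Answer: -168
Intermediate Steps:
p(w) = -5 + 4*w
B(c, o) = 9 (B(c, o) = -(-5 + 4*(-1)) = -(-5 - 4) = -1*(-9) = 9)
-28*(F(-3) + B(-5, 4)) = -28*(-3 + 9) = -28*6 = -168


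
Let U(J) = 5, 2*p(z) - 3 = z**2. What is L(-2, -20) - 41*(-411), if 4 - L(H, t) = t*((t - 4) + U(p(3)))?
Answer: 16475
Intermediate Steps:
p(z) = 3/2 + z**2/2
L(H, t) = 4 - t*(1 + t) (L(H, t) = 4 - t*((t - 4) + 5) = 4 - t*((-4 + t) + 5) = 4 - t*(1 + t))
L(-2, -20) - 41*(-411) = (4 - 1*(-20) - 1*(-20)**2) - 41*(-411) = (4 + 20 - 1*400) + 16851 = (4 + 20 - 400) + 16851 = -376 + 16851 = 16475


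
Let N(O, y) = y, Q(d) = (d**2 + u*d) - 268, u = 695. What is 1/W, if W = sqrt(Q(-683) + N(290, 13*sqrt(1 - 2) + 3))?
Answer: 1/sqrt(-8461 + 13*I) ≈ 8.35e-6 - 0.010871*I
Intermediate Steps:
Q(d) = -268 + d**2 + 695*d (Q(d) = (d**2 + 695*d) - 268 = -268 + d**2 + 695*d)
W = sqrt(-8461 + 13*I) (W = sqrt((-268 + (-683)**2 + 695*(-683)) + (13*sqrt(1 - 2) + 3)) = sqrt((-268 + 466489 - 474685) + (13*sqrt(-1) + 3)) = sqrt(-8464 + (13*I + 3)) = sqrt(-8464 + (3 + 13*I)) = sqrt(-8461 + 13*I) ≈ 0.0707 + 91.984*I)
1/W = 1/(sqrt(-8461 + 13*I)) = 1/sqrt(-8461 + 13*I)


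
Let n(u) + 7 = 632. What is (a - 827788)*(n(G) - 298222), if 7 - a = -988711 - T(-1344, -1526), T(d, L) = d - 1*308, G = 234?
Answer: -47400654966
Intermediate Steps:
T(d, L) = -308 + d (T(d, L) = d - 308 = -308 + d)
n(u) = 625 (n(u) = -7 + 632 = 625)
a = 987066 (a = 7 - (-988711 - (-308 - 1344)) = 7 - (-988711 - 1*(-1652)) = 7 - (-988711 + 1652) = 7 - 1*(-987059) = 7 + 987059 = 987066)
(a - 827788)*(n(G) - 298222) = (987066 - 827788)*(625 - 298222) = 159278*(-297597) = -47400654966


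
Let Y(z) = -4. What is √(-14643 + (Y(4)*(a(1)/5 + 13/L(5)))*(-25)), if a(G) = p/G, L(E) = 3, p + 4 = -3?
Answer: I*√129147/3 ≈ 119.79*I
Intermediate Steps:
p = -7 (p = -4 - 3 = -7)
a(G) = -7/G
√(-14643 + (Y(4)*(a(1)/5 + 13/L(5)))*(-25)) = √(-14643 - 4*(-7/1/5 + 13/3)*(-25)) = √(-14643 - 4*(-7*1*(⅕) + 13*(⅓))*(-25)) = √(-14643 - 4*(-7*⅕ + 13/3)*(-25)) = √(-14643 - 4*(-7/5 + 13/3)*(-25)) = √(-14643 - 4*44/15*(-25)) = √(-14643 - 176/15*(-25)) = √(-14643 + 880/3) = √(-43049/3) = I*√129147/3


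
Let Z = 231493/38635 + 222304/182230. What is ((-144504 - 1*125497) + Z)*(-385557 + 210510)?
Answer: 33274323637934626614/704045605 ≈ 4.7262e+10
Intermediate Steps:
Z = 5077368443/704045605 (Z = 231493*(1/38635) + 222304*(1/182230) = 231493/38635 + 111152/91115 = 5077368443/704045605 ≈ 7.2117)
((-144504 - 1*125497) + Z)*(-385557 + 210510) = ((-144504 - 1*125497) + 5077368443/704045605)*(-385557 + 210510) = ((-144504 - 125497) + 5077368443/704045605)*(-175047) = (-270001 + 5077368443/704045605)*(-175047) = -190087940027162/704045605*(-175047) = 33274323637934626614/704045605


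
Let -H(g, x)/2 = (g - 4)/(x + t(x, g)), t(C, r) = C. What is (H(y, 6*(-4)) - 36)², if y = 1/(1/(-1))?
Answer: 755161/576 ≈ 1311.0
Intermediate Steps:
y = -1 (y = 1/(-1) = -1)
H(g, x) = -(-4 + g)/x (H(g, x) = -2*(g - 4)/(x + x) = -2*(-4 + g)/(2*x) = -2*(-4 + g)*1/(2*x) = -(-4 + g)/x)
(H(y, 6*(-4)) - 36)² = ((4 - 1*(-1))/((6*(-4))) - 36)² = ((4 + 1)/(-24) - 36)² = (-1/24*5 - 36)² = (-5/24 - 36)² = (-869/24)² = 755161/576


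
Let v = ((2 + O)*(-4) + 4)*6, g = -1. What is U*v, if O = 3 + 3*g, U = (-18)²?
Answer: -7776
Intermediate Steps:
U = 324
O = 0 (O = 3 + 3*(-1) = 3 - 3 = 0)
v = -24 (v = ((2 + 0)*(-4) + 4)*6 = (2*(-4) + 4)*6 = (-8 + 4)*6 = -4*6 = -24)
U*v = 324*(-24) = -7776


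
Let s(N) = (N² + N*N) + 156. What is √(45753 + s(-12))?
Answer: 3*√5133 ≈ 214.93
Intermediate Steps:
s(N) = 156 + 2*N² (s(N) = (N² + N²) + 156 = 2*N² + 156 = 156 + 2*N²)
√(45753 + s(-12)) = √(45753 + (156 + 2*(-12)²)) = √(45753 + (156 + 2*144)) = √(45753 + (156 + 288)) = √(45753 + 444) = √46197 = 3*√5133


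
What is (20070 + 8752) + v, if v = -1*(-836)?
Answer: 29658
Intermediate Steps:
v = 836
(20070 + 8752) + v = (20070 + 8752) + 836 = 28822 + 836 = 29658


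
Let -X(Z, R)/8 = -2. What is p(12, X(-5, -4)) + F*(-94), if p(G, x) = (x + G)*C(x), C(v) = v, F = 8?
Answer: -304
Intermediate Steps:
X(Z, R) = 16 (X(Z, R) = -8*(-2) = 16)
p(G, x) = x*(G + x) (p(G, x) = (x + G)*x = (G + x)*x = x*(G + x))
p(12, X(-5, -4)) + F*(-94) = 16*(12 + 16) + 8*(-94) = 16*28 - 752 = 448 - 752 = -304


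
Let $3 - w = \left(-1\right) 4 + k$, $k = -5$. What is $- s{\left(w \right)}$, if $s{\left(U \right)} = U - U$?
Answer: $0$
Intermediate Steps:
$w = 12$ ($w = 3 - \left(\left(-1\right) 4 - 5\right) = 3 - \left(-4 - 5\right) = 3 - -9 = 3 + 9 = 12$)
$s{\left(U \right)} = 0$
$- s{\left(w \right)} = \left(-1\right) 0 = 0$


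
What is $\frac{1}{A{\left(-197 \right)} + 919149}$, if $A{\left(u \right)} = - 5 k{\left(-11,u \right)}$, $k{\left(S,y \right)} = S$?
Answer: $\frac{1}{919204} \approx 1.0879 \cdot 10^{-6}$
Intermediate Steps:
$A{\left(u \right)} = 55$ ($A{\left(u \right)} = \left(-5\right) \left(-11\right) = 55$)
$\frac{1}{A{\left(-197 \right)} + 919149} = \frac{1}{55 + 919149} = \frac{1}{919204}$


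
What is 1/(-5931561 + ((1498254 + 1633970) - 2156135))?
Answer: -1/4955472 ≈ -2.0180e-7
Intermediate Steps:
1/(-5931561 + ((1498254 + 1633970) - 2156135)) = 1/(-5931561 + (3132224 - 2156135)) = 1/(-5931561 + 976089) = 1/(-4955472) = -1/4955472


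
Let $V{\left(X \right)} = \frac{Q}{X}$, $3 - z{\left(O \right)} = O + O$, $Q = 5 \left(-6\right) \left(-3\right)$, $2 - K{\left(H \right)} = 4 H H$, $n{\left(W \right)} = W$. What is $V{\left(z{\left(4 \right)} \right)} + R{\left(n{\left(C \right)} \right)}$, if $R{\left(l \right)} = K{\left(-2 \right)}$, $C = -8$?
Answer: $-32$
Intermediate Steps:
$K{\left(H \right)} = 2 - 4 H^{2}$ ($K{\left(H \right)} = 2 - 4 H H = 2 - 4 H^{2}$)
$R{\left(l \right)} = -14$ ($R{\left(l \right)} = 2 - 4 \left(-2\right)^{2} = 2 - 16 = -14$)
$Q = 90$ ($Q = \left(-30\right) \left(-3\right) = 90$)
$z{\left(O \right)} = 3 - 2 O$ ($z{\left(O \right)} = 3 - \left(O + O\right) = 3 - 2 O$)
$V{\left(X \right)} = \frac{90}{X}$
$V{\left(z{\left(4 \right)} \right)} + R{\left(n{\left(C \right)} \right)} = \frac{90}{3 - 8} - 14 = \frac{90}{-5} - 14 = 90 \left(- \frac{1}{5}\right) - 14 = -18 - 14 = -32$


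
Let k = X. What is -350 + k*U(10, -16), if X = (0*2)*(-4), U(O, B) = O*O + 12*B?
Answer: -350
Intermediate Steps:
U(O, B) = O² + 12*B
X = 0 (X = 0*(-4) = 0)
k = 0
-350 + k*U(10, -16) = -350 + 0*(10² + 12*(-16)) = -350 + 0*(100 - 192) = -350 + 0*(-92) = -350 + 0 = -350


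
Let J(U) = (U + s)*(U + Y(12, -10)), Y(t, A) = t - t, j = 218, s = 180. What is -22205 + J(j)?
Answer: 64559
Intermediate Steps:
Y(t, A) = 0
J(U) = U*(180 + U) (J(U) = (U + 180)*(U + 0) = (180 + U)*U = U*(180 + U))
-22205 + J(j) = -22205 + 218*(180 + 218) = -22205 + 218*398 = -22205 + 86764 = 64559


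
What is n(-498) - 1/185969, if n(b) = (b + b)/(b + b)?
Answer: 185968/185969 ≈ 0.99999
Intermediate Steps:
n(b) = 1 (n(b) = (2*b)/((2*b)) = (2*b)*(1/(2*b)) = 1)
n(-498) - 1/185969 = 1 - 1/185969 = 185968/185969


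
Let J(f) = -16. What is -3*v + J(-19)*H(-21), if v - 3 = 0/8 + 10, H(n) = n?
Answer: 297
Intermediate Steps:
v = 13 (v = 3 + (0/8 + 10) = 3 + (0*(⅛) + 10) = 3 + (0 + 10) = 3 + 10 = 13)
-3*v + J(-19)*H(-21) = -3*13 - 16*(-21) = -39 + 336 = 297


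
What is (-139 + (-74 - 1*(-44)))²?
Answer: 28561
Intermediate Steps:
(-139 + (-74 - 1*(-44)))² = (-139 + (-74 + 44))² = (-139 - 30)² = (-169)² = 28561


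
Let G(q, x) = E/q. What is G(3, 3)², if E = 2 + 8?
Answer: 100/9 ≈ 11.111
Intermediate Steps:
E = 10
G(q, x) = 10/q
G(3, 3)² = (10/3)² = 100/9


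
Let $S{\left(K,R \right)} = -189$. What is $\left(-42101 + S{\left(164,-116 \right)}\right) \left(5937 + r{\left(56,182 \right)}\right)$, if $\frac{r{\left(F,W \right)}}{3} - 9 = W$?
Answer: $-275307900$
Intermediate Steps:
$r{\left(F,W \right)} = 27 + 3 W$
$\left(-42101 + S{\left(164,-116 \right)}\right) \left(5937 + r{\left(56,182 \right)}\right) = \left(-42101 - 189\right) \left(5937 + \left(27 + 3 \cdot 182\right)\right) = - 42290 \left(5937 + \left(27 + 546\right)\right) = - 42290 \left(5937 + 573\right) = \left(-42290\right) 6510 = -275307900$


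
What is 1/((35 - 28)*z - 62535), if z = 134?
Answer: -1/61597 ≈ -1.6235e-5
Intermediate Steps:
1/((35 - 28)*z - 62535) = 1/((35 - 28)*134 - 62535) = 1/(7*134 - 62535) = 1/(938 - 62535) = 1/(-61597) = -1/61597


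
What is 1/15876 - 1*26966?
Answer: -428112215/15876 ≈ -26966.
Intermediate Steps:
1/15876 - 1*26966 = 1/15876 - 26966 = -428112215/15876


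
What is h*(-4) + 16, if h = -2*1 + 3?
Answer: 12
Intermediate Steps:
h = 1 (h = -2 + 3 = 1)
h*(-4) + 16 = 1*(-4) + 16 = -4 + 16 = 12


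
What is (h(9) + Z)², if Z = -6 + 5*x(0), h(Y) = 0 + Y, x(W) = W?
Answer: 9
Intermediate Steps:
h(Y) = Y
Z = -6 (Z = -6 + 5*0 = -6 + 0 = -6)
(h(9) + Z)² = (9 - 6)² = 3² = 9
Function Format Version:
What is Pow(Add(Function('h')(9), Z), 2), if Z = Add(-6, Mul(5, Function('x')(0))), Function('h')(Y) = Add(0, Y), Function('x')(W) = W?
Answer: 9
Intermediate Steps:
Function('h')(Y) = Y
Z = -6 (Z = Add(-6, Mul(5, 0)) = Add(-6, 0) = -6)
Pow(Add(Function('h')(9), Z), 2) = Pow(Add(9, -6), 2) = Pow(3, 2) = 9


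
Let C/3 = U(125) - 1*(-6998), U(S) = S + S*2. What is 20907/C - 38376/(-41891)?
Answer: 5691927/3058043 ≈ 1.8613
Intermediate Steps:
U(S) = 3*S (U(S) = S + 2*S = 3*S)
C = 22119 (C = 3*(3*125 - 1*(-6998)) = 3*(375 + 6998) = 3*7373 = 22119)
20907/C - 38376/(-41891) = 20907/22119 - 38376/(-41891) = 20907*(1/22119) - 38376*(-1/41891) = 69/73 + 38376/41891 = 5691927/3058043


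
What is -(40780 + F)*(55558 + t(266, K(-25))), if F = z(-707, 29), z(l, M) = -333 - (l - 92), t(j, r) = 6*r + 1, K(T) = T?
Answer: -2285399614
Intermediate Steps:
t(j, r) = 1 + 6*r
z(l, M) = -241 - l (z(l, M) = -333 - (-92 + l) = -333 + (92 - l) = -241 - l)
F = 466 (F = -241 - 1*(-707) = -241 + 707 = 466)
-(40780 + F)*(55558 + t(266, K(-25))) = -(40780 + 466)*(55558 + (1 + 6*(-25))) = -41246*(55558 + (1 - 150)) = -41246*(55558 - 149) = -41246*55409 = -1*2285399614 = -2285399614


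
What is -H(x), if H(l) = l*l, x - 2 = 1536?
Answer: -2365444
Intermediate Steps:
x = 1538 (x = 2 + 1536 = 1538)
H(l) = l²
-H(x) = -1*1538² = -1*2365444 = -2365444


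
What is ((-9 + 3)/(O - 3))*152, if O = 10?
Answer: -912/7 ≈ -130.29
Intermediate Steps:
((-9 + 3)/(O - 3))*152 = ((-9 + 3)/(10 - 3))*152 = -6/7*152 = -912/7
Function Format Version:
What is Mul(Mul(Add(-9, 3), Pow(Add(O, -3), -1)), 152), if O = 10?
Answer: Rational(-912, 7) ≈ -130.29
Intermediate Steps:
Mul(Mul(Add(-9, 3), Pow(Add(O, -3), -1)), 152) = Mul(Mul(Add(-9, 3), Pow(Add(10, -3), -1)), 152) = Mul(Mul(-6, Pow(7, -1)), 152) = Mul(Mul(-6, Rational(1, 7)), 152) = Mul(Rational(-6, 7), 152) = Rational(-912, 7)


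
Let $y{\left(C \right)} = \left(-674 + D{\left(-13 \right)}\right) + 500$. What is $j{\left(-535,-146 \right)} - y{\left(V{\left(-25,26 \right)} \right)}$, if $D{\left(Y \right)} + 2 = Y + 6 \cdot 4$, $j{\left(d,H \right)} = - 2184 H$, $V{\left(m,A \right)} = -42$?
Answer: $319029$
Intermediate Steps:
$D{\left(Y \right)} = 22 + Y$ ($D{\left(Y \right)} = -2 + \left(Y + 6 \cdot 4\right) = -2 + \left(Y + 24\right) = -2 + \left(24 + Y\right) = 22 + Y$)
$y{\left(C \right)} = -165$ ($y{\left(C \right)} = \left(-674 + \left(22 - 13\right)\right) + 500 = \left(-674 + 9\right) + 500 = -665 + 500 = -165$)
$j{\left(-535,-146 \right)} - y{\left(V{\left(-25,26 \right)} \right)} = \left(-2184\right) \left(-146\right) - -165 = 318864 + 165 = 319029$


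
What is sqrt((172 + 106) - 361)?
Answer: I*sqrt(83) ≈ 9.1104*I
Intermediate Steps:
sqrt((172 + 106) - 361) = sqrt(278 - 361) = sqrt(-83) = I*sqrt(83)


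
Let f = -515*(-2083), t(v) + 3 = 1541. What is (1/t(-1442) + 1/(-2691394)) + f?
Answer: 1110120501708249/1034840993 ≈ 1.0727e+6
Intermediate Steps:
t(v) = 1538 (t(v) = -3 + 1541 = 1538)
f = 1072745
(1/t(-1442) + 1/(-2691394)) + f = (1/1538 + 1/(-2691394)) + 1072745 = (1/1538 - 1/2691394) + 1072745 = 672464/1034840993 + 1072745 = 1110120501708249/1034840993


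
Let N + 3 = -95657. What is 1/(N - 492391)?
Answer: -1/588051 ≈ -1.7005e-6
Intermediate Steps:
N = -95660 (N = -3 - 95657 = -95660)
1/(N - 492391) = 1/(-95660 - 492391) = 1/(-588051) = -1/588051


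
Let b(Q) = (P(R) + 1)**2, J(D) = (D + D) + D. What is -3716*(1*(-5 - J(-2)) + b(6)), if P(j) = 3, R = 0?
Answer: -63172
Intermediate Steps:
J(D) = 3*D (J(D) = 2*D + D = 3*D)
b(Q) = 16 (b(Q) = (3 + 1)**2 = 4**2 = 16)
-3716*(1*(-5 - J(-2)) + b(6)) = -3716*(1*(-5 - 3*(-2)) + 16) = -3716*(1*(-5 - 1*(-6)) + 16) = -3716*(1*(-5 + 6) + 16) = -3716*(1*1 + 16) = -3716*(1 + 16) = -3716*17 = -63172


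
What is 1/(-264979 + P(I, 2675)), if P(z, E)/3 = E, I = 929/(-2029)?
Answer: -1/256954 ≈ -3.8917e-6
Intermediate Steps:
I = -929/2029 (I = 929*(-1/2029) = -929/2029 ≈ -0.45786)
P(z, E) = 3*E
1/(-264979 + P(I, 2675)) = 1/(-264979 + 3*2675) = 1/(-264979 + 8025) = 1/(-256954) = -1/256954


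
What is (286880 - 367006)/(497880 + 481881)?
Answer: -80126/979761 ≈ -0.081781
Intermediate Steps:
(286880 - 367006)/(497880 + 481881) = -80126/979761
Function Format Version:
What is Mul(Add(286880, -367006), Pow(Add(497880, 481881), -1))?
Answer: Rational(-80126, 979761) ≈ -0.081781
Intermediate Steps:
Mul(Add(286880, -367006), Pow(Add(497880, 481881), -1)) = Mul(-80126, Pow(979761, -1)) = Mul(-80126, Rational(1, 979761)) = Rational(-80126, 979761)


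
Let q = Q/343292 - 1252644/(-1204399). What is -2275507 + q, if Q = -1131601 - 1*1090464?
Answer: -940834602655444443/413460541508 ≈ -2.2755e+6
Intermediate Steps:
Q = -2222065 (Q = -1131601 - 1090464 = -2222065)
q = -2246230199887/413460541508 (q = -2222065/343292 - 1252644/(-1204399) = -2222065*1/343292 - 1252644*(-1/1204399) = -2222065/343292 + 1252644/1204399 = -2246230199887/413460541508 ≈ -5.4328)
-2275507 + q = -2275507 - 2246230199887/413460541508 = -940834602655444443/413460541508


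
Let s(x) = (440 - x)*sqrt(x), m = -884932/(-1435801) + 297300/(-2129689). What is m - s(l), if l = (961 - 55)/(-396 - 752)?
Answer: 1457766308848/3057809595889 - 253013*I*sqrt(260022)/329476 ≈ 0.47674 - 391.58*I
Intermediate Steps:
l = -453/574 (l = 906/(-1148) = 906*(-1/1148) = -453/574 ≈ -0.78920)
m = 1457766308848/3057809595889 (m = -884932*(-1/1435801) + 297300*(-1/2129689) = 884932/1435801 - 297300/2129689 = 1457766308848/3057809595889 ≈ 0.47674)
s(x) = sqrt(x)*(440 - x)
m - s(l) = 1457766308848/3057809595889 - sqrt(-453/574)*(440 - 1*(-453/574)) = 1457766308848/3057809595889 - I*sqrt(260022)/574*(440 + 453/574) = 1457766308848/3057809595889 - I*sqrt(260022)/574*253013/574 = 1457766308848/3057809595889 - 253013*I*sqrt(260022)/329476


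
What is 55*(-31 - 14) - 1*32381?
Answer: -34856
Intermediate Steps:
55*(-31 - 14) - 1*32381 = 55*(-45) - 32381 = -2475 - 32381 = -34856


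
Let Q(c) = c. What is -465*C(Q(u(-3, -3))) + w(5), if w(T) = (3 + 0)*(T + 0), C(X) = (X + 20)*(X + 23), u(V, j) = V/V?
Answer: -234345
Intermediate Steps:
u(V, j) = 1
C(X) = (20 + X)*(23 + X)
w(T) = 3*T
-465*C(Q(u(-3, -3))) + w(5) = -465*(460 + 1**2 + 43*1) + 3*5 = -465*(460 + 1 + 43) + 15 = -465*504 + 15 = -234360 + 15 = -234345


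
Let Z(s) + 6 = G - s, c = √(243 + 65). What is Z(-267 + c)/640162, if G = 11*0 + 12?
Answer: 273/640162 - √77/320081 ≈ 0.00039904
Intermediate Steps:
G = 12 (G = 0 + 12 = 12)
c = 2*√77 (c = √308 = 2*√77 ≈ 17.550)
Z(s) = 6 - s (Z(s) = -6 + (12 - s) = 6 - s)
Z(-267 + c)/640162 = (6 - (-267 + 2*√77))/640162 = (6 + (267 - 2*√77))*(1/640162) = (273 - 2*√77)*(1/640162) = 273/640162 - √77/320081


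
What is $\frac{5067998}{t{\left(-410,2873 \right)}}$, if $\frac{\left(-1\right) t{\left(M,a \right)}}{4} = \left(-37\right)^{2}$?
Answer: $- \frac{2533999}{2738} \approx -925.49$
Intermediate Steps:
$t{\left(M,a \right)} = -5476$ ($t{\left(M,a \right)} = - 4 \left(-37\right)^{2} = \left(-4\right) 1369 = -5476$)
$\frac{5067998}{t{\left(-410,2873 \right)}} = \frac{5067998}{-5476} = 5067998 \left(- \frac{1}{5476}\right) = - \frac{2533999}{2738}$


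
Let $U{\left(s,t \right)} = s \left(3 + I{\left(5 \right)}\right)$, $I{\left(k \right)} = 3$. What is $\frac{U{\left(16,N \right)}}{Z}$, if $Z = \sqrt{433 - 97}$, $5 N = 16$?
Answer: $\frac{8 \sqrt{21}}{7} \approx 5.2372$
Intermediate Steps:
$N = \frac{16}{5}$ ($N = \frac{1}{5} \cdot 16 = \frac{16}{5} \approx 3.2$)
$U{\left(s,t \right)} = 6 s$ ($U{\left(s,t \right)} = s \left(3 + 3\right) = s 6 = 6 s$)
$Z = 4 \sqrt{21}$ ($Z = \sqrt{336} = 4 \sqrt{21} \approx 18.33$)
$\frac{U{\left(16,N \right)}}{Z} = \frac{6 \cdot 16}{4 \sqrt{21}} = 96 \frac{\sqrt{21}}{84} = \frac{8 \sqrt{21}}{7}$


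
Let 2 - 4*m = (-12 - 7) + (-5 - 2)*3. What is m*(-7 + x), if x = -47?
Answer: -567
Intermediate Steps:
m = 21/2 (m = ½ - ((-12 - 7) + (-5 - 2)*3)/4 = ½ - (-19 - 7*3)/4 = ½ - (-19 - 21)/4 = ½ - ¼*(-40) = ½ + 10 = 21/2 ≈ 10.500)
m*(-7 + x) = 21*(-7 - 47)/2 = (21/2)*(-54) = -567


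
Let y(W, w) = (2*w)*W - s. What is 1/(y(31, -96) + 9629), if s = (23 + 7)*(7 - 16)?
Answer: 1/3947 ≈ 0.00025336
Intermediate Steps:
s = -270 (s = 30*(-9) = -270)
y(W, w) = 270 + 2*W*w (y(W, w) = (2*w)*W - 1*(-270) = 2*W*w + 270 = 270 + 2*W*w)
1/(y(31, -96) + 9629) = 1/((270 + 2*31*(-96)) + 9629) = 1/((270 - 5952) + 9629) = 1/(-5682 + 9629) = 1/3947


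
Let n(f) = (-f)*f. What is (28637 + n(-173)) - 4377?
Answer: -5669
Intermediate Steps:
n(f) = -f²
(28637 + n(-173)) - 4377 = (28637 - 1*(-173)²) - 4377 = (28637 - 1*29929) - 4377 = (28637 - 29929) - 4377 = -1292 - 4377 = -5669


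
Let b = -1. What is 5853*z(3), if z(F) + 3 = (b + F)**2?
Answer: 5853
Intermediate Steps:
z(F) = -3 + (-1 + F)**2
5853*z(3) = 5853*(-3 + (-1 + 3)**2) = 5853*(-3 + 2**2) = 5853*(-3 + 4) = 5853*1 = 5853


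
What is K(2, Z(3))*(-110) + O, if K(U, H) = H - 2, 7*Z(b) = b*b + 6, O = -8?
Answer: -166/7 ≈ -23.714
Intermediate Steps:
Z(b) = 6/7 + b²/7 (Z(b) = (b*b + 6)/7 = (b² + 6)/7 = (6 + b²)/7 = 6/7 + b²/7)
K(U, H) = -2 + H
K(2, Z(3))*(-110) + O = (-2 + (6/7 + (⅐)*3²))*(-110) - 8 = (-2 + (6/7 + (⅐)*9))*(-110) - 8 = (-2 + (6/7 + 9/7))*(-110) - 8 = (-2 + 15/7)*(-110) - 8 = (⅐)*(-110) - 8 = -110/7 - 8 = -166/7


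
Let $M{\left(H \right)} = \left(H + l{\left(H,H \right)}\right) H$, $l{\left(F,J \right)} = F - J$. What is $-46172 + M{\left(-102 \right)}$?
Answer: $-35768$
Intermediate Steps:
$M{\left(H \right)} = H^{2}$ ($M{\left(H \right)} = \left(H + \left(H - H\right)\right) H = \left(H + 0\right) H = H H = H^{2}$)
$-46172 + M{\left(-102 \right)} = -46172 + \left(-102\right)^{2} = -46172 + 10404 = -35768$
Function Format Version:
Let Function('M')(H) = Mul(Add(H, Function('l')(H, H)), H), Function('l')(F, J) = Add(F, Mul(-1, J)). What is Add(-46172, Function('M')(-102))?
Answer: -35768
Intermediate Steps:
Function('M')(H) = Pow(H, 2) (Function('M')(H) = Mul(Add(H, Add(H, Mul(-1, H))), H) = Mul(Add(H, 0), H) = Mul(H, H) = Pow(H, 2))
Add(-46172, Function('M')(-102)) = Add(-46172, Pow(-102, 2)) = Add(-46172, 10404) = -35768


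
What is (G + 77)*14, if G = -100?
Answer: -322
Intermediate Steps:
(G + 77)*14 = (-100 + 77)*14 = -23*14 = -322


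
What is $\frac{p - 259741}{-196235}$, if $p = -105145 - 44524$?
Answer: $\frac{81882}{39247} \approx 2.0863$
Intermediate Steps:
$p = -149669$
$\frac{p - 259741}{-196235} = \frac{-149669 - 259741}{-196235} = \left(-409410\right) \left(- \frac{1}{196235}\right) = \frac{81882}{39247}$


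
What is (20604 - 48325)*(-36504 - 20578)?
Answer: 1582370122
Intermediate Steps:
(20604 - 48325)*(-36504 - 20578) = -27721*(-57082) = 1582370122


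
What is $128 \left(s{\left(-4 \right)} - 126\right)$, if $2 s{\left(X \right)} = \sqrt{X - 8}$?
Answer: $-16128 + 128 i \sqrt{3} \approx -16128.0 + 221.7 i$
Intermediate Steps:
$s{\left(X \right)} = \frac{\sqrt{-8 + X}}{2}$ ($s{\left(X \right)} = \frac{\sqrt{X - 8}}{2} = \frac{\sqrt{-8 + X}}{2}$)
$128 \left(s{\left(-4 \right)} - 126\right) = 128 \left(\frac{\sqrt{-8 - 4}}{2} - 126\right) = 128 \left(\frac{\sqrt{-12}}{2} - 126\right) = 128 \left(\frac{2 i \sqrt{3}}{2} - 126\right) = 128 \left(i \sqrt{3} - 126\right) = 128 \left(-126 + i \sqrt{3}\right) = -16128 + 128 i \sqrt{3}$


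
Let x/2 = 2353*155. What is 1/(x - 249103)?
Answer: 1/480327 ≈ 2.0819e-6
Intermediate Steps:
x = 729430 (x = 2*(2353*155) = 2*364715 = 729430)
1/(x - 249103) = 1/(729430 - 249103) = 1/480327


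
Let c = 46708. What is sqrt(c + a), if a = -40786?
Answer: 3*sqrt(658) ≈ 76.955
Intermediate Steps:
sqrt(c + a) = sqrt(46708 - 40786) = sqrt(5922) = 3*sqrt(658)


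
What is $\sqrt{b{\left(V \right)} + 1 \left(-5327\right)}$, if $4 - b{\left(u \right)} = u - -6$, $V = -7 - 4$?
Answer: $i \sqrt{5318} \approx 72.925 i$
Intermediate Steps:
$V = -11$ ($V = -7 - 4 = -11$)
$b{\left(u \right)} = -2 - u$ ($b{\left(u \right)} = 4 - \left(u - -6\right) = 4 - \left(u + \left(-38 + 44\right)\right) = 4 - \left(u + 6\right) = 4 - \left(6 + u\right) = -2 - u$)
$\sqrt{b{\left(V \right)} + 1 \left(-5327\right)} = \sqrt{\left(-2 - -11\right) + 1 \left(-5327\right)} = \sqrt{\left(-2 + 11\right) - 5327} = \sqrt{9 - 5327} = \sqrt{-5318} = i \sqrt{5318}$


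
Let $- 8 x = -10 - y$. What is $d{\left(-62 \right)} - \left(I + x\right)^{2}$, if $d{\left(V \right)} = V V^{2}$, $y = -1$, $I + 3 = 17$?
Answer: $- \frac{15267633}{64} \approx -2.3856 \cdot 10^{5}$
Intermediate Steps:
$I = 14$ ($I = -3 + 17 = 14$)
$x = \frac{9}{8}$ ($x = - \frac{-10 - -1}{8} = - \frac{-10 + 1}{8} = \left(- \frac{1}{8}\right) \left(-9\right) = \frac{9}{8} \approx 1.125$)
$d{\left(V \right)} = V^{3}$
$d{\left(-62 \right)} - \left(I + x\right)^{2} = \left(-62\right)^{3} - \left(14 + \frac{9}{8}\right)^{2} = -238328 - \left(\frac{121}{8}\right)^{2} = -238328 - \frac{14641}{64} = - \frac{15267633}{64}$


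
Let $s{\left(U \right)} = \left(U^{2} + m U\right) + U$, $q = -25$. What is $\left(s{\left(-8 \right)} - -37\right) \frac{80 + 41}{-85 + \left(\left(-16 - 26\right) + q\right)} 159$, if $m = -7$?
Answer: $- \frac{2866611}{152} \approx -18859.0$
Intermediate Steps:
$s{\left(U \right)} = U^{2} - 6 U$ ($s{\left(U \right)} = \left(U^{2} - 7 U\right) + U = U^{2} - 6 U$)
$\left(s{\left(-8 \right)} - -37\right) \frac{80 + 41}{-85 + \left(\left(-16 - 26\right) + q\right)} 159 = \left(- 8 \left(-6 - 8\right) - -37\right) \frac{80 + 41}{-85 - 67} \cdot 159 = \left(\left(-8\right) \left(-14\right) + 37\right) \frac{121}{-85 - 67} \cdot 159 = \left(112 + 37\right) \frac{121}{-85 - 67} \cdot 159 = 149 \frac{121}{-152} \cdot 159 = 149 \cdot 121 \left(- \frac{1}{152}\right) 159 = 149 \left(- \frac{121}{152}\right) 159 = \left(- \frac{18029}{152}\right) 159 = - \frac{2866611}{152}$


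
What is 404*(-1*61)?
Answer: -24644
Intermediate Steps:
404*(-1*61) = 404*(-61) = -24644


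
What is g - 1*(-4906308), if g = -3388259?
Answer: 1518049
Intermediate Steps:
g - 1*(-4906308) = -3388259 - 1*(-4906308) = -3388259 + 4906308 = 1518049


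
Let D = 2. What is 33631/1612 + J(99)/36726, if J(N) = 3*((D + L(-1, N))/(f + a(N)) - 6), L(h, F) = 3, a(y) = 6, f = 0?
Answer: 11876030/569253 ≈ 20.862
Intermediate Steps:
J(N) = -31/2 (J(N) = 3*((2 + 3)/(0 + 6) - 6) = 3*(5/6 - 6) = 3*(5*(⅙) - 6) = 3*(⅚ - 6) = 3*(-31/6) = -31/2)
33631/1612 + J(99)/36726 = 33631/1612 - 31/2/36726 = 33631*(1/1612) - 31/2*1/36726 = 2587/124 - 31/73452 = 11876030/569253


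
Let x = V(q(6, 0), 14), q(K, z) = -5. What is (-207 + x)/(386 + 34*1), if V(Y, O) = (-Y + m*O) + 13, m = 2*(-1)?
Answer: -31/60 ≈ -0.51667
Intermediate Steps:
m = -2
V(Y, O) = 13 - Y - 2*O (V(Y, O) = (-Y - 2*O) + 13 = 13 - Y - 2*O)
x = -10 (x = 13 - 1*(-5) - 2*14 = 13 + 5 - 28 = -10)
(-207 + x)/(386 + 34*1) = (-207 - 10)/(386 + 34*1) = -217/(386 + 34) = -217/420 = -217*1/420 = -31/60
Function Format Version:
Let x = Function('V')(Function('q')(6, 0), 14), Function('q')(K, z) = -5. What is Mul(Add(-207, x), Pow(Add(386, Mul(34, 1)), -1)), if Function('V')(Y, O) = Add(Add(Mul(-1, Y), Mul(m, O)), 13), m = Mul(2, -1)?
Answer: Rational(-31, 60) ≈ -0.51667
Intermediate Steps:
m = -2
Function('V')(Y, O) = Add(13, Mul(-1, Y), Mul(-2, O)) (Function('V')(Y, O) = Add(Add(Mul(-1, Y), Mul(-2, O)), 13) = Add(13, Mul(-1, Y), Mul(-2, O)))
x = -10 (x = Add(13, Mul(-1, -5), Mul(-2, 14)) = Add(13, 5, -28) = -10)
Mul(Add(-207, x), Pow(Add(386, Mul(34, 1)), -1)) = Mul(Add(-207, -10), Pow(Add(386, Mul(34, 1)), -1)) = Mul(-217, Pow(Add(386, 34), -1)) = Mul(-217, Pow(420, -1)) = Mul(-217, Rational(1, 420)) = Rational(-31, 60)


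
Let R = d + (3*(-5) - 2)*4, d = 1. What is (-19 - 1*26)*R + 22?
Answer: 3037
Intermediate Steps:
R = -67 (R = 1 + (3*(-5) - 2)*4 = 1 + (-15 - 2)*4 = 1 - 17*4 = 1 - 68 = -67)
(-19 - 1*26)*R + 22 = (-19 - 1*26)*(-67) + 22 = (-19 - 26)*(-67) + 22 = -45*(-67) + 22 = 3015 + 22 = 3037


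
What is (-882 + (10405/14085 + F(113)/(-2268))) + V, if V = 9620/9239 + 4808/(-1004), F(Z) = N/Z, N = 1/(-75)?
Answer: -12347340086103521543/13951656762164100 ≈ -885.01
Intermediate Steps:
N = -1/75 ≈ -0.013333
F(Z) = -1/(75*Z)
V = -8690658/2318989 (V = 9620*(1/9239) + 4808*(-1/1004) = 9620/9239 - 1202/251 = -8690658/2318989 ≈ -3.7476)
(-882 + (10405/14085 + F(113)/(-2268))) + V = (-882 + (10405/14085 - 1/75/113/(-2268))) - 8690658/2318989 = (-882 + (10405*(1/14085) - 1/75*1/113*(-1/2268))) - 8690658/2318989 = (-882 + (2081/2817 - 1/8475*(-1/2268))) - 8690658/2318989 = (-882 + (2081/2817 + 1/19221300)) - 8690658/2318989 = (-882 + 4444392013/6016266900) - 8690658/2318989 = -5301903013787/6016266900 - 8690658/2318989 = -12347340086103521543/13951656762164100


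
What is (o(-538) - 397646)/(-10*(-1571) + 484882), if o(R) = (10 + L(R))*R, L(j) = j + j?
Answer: 87931/250296 ≈ 0.35131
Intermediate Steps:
L(j) = 2*j
o(R) = R*(10 + 2*R) (o(R) = (10 + 2*R)*R = R*(10 + 2*R))
(o(-538) - 397646)/(-10*(-1571) + 484882) = (2*(-538)*(5 - 538) - 397646)/(-10*(-1571) + 484882) = (2*(-538)*(-533) - 397646)/(15710 + 484882) = (573508 - 397646)/500592 = 175862*(1/500592) = 87931/250296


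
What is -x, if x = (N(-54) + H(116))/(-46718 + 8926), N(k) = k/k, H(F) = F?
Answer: 117/37792 ≈ 0.0030959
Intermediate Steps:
N(k) = 1
x = -117/37792 (x = (1 + 116)/(-46718 + 8926) = 117/(-37792) = 117*(-1/37792) = -117/37792 ≈ -0.0030959)
-x = -1*(-117/37792) = 117/37792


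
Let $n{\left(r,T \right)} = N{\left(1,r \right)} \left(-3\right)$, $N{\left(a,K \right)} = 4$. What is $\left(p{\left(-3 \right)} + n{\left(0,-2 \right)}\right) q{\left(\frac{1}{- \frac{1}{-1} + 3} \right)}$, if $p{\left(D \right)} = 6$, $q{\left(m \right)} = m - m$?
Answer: $0$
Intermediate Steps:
$q{\left(m \right)} = 0$
$n{\left(r,T \right)} = -12$ ($n{\left(r,T \right)} = 4 \left(-3\right) = -12$)
$\left(p{\left(-3 \right)} + n{\left(0,-2 \right)}\right) q{\left(\frac{1}{- \frac{1}{-1} + 3} \right)} = \left(6 - 12\right) 0 = \left(-6\right) 0 = 0$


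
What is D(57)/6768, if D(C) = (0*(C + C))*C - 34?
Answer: -17/3384 ≈ -0.0050236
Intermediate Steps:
D(C) = -34 (D(C) = (0*(2*C))*C - 34 = 0*C - 34 = 0 - 34 = -34)
D(57)/6768 = -34/6768 = -34*1/6768 = -17/3384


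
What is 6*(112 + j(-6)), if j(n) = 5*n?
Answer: 492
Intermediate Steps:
6*(112 + j(-6)) = 6*(112 + 5*(-6)) = 6*(112 - 30) = 6*82 = 492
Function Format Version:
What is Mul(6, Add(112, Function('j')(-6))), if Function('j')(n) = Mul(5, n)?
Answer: 492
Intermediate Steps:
Mul(6, Add(112, Function('j')(-6))) = Mul(6, Add(112, Mul(5, -6))) = Mul(6, Add(112, -30)) = Mul(6, 82) = 492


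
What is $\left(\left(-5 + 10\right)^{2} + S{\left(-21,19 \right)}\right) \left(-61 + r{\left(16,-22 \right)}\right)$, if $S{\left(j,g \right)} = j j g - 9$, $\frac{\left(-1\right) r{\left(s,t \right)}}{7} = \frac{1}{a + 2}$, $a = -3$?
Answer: $-453330$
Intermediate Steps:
$r{\left(s,t \right)} = 7$ ($r{\left(s,t \right)} = - \frac{7}{-3 + 2} = - \frac{7}{-1} = \left(-7\right) \left(-1\right) = 7$)
$S{\left(j,g \right)} = -9 + g j^{2}$ ($S{\left(j,g \right)} = j^{2} g - 9 = g j^{2} - 9 = -9 + g j^{2}$)
$\left(\left(-5 + 10\right)^{2} + S{\left(-21,19 \right)}\right) \left(-61 + r{\left(16,-22 \right)}\right) = \left(\left(-5 + 10\right)^{2} - \left(9 - 19 \left(-21\right)^{2}\right)\right) \left(-61 + 7\right) = \left(5^{2} + \left(-9 + 19 \cdot 441\right)\right) \left(-54\right) = \left(25 + \left(-9 + 8379\right)\right) \left(-54\right) = \left(25 + 8370\right) \left(-54\right) = 8395 \left(-54\right) = -453330$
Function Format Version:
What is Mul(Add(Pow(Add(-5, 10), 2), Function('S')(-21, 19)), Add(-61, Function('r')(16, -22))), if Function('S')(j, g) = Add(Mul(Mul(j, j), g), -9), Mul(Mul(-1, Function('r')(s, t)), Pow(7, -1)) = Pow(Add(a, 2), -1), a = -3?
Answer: -453330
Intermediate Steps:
Function('r')(s, t) = 7 (Function('r')(s, t) = Mul(-7, Pow(Add(-3, 2), -1)) = Mul(-7, Pow(-1, -1)) = Mul(-7, -1) = 7)
Function('S')(j, g) = Add(-9, Mul(g, Pow(j, 2))) (Function('S')(j, g) = Add(Mul(Pow(j, 2), g), -9) = Add(Mul(g, Pow(j, 2)), -9) = Add(-9, Mul(g, Pow(j, 2))))
Mul(Add(Pow(Add(-5, 10), 2), Function('S')(-21, 19)), Add(-61, Function('r')(16, -22))) = Mul(Add(Pow(Add(-5, 10), 2), Add(-9, Mul(19, Pow(-21, 2)))), Add(-61, 7)) = Mul(Add(Pow(5, 2), Add(-9, Mul(19, 441))), -54) = Mul(Add(25, Add(-9, 8379)), -54) = Mul(Add(25, 8370), -54) = Mul(8395, -54) = -453330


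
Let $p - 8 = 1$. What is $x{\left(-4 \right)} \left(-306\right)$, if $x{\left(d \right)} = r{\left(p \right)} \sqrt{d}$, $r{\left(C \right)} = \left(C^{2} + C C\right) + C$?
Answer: $- 104652 i \approx - 1.0465 \cdot 10^{5} i$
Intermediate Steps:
$p = 9$ ($p = 8 + 1 = 9$)
$r{\left(C \right)} = C + 2 C^{2}$ ($r{\left(C \right)} = \left(C^{2} + C^{2}\right) + C = 2 C^{2} + C = C + 2 C^{2}$)
$x{\left(d \right)} = 171 \sqrt{d}$ ($x{\left(d \right)} = 9 \left(1 + 2 \cdot 9\right) \sqrt{d} = 9 \left(1 + 18\right) \sqrt{d} = 9 \cdot 19 \sqrt{d} = 171 \sqrt{d}$)
$x{\left(-4 \right)} \left(-306\right) = 171 \sqrt{-4} \left(-306\right) = 171 \cdot 2 i \left(-306\right) = 342 i \left(-306\right) = - 104652 i$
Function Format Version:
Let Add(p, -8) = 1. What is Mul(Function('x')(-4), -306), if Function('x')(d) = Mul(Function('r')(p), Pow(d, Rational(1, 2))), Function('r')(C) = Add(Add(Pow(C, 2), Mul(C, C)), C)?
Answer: Mul(-104652, I) ≈ Mul(-1.0465e+5, I)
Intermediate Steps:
p = 9 (p = Add(8, 1) = 9)
Function('r')(C) = Add(C, Mul(2, Pow(C, 2))) (Function('r')(C) = Add(Add(Pow(C, 2), Pow(C, 2)), C) = Add(Mul(2, Pow(C, 2)), C) = Add(C, Mul(2, Pow(C, 2))))
Function('x')(d) = Mul(171, Pow(d, Rational(1, 2))) (Function('x')(d) = Mul(Mul(9, Add(1, Mul(2, 9))), Pow(d, Rational(1, 2))) = Mul(Mul(9, Add(1, 18)), Pow(d, Rational(1, 2))) = Mul(Mul(9, 19), Pow(d, Rational(1, 2))) = Mul(171, Pow(d, Rational(1, 2))))
Mul(Function('x')(-4), -306) = Mul(Mul(171, Pow(-4, Rational(1, 2))), -306) = Mul(Mul(171, Mul(2, I)), -306) = Mul(Mul(342, I), -306) = Mul(-104652, I)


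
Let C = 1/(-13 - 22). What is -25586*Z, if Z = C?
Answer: 25586/35 ≈ 731.03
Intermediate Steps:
C = -1/35 (C = 1/(-35) = -1/35 ≈ -0.028571)
Z = -1/35 ≈ -0.028571
-25586*Z = -25586*(-1/35) = 25586/35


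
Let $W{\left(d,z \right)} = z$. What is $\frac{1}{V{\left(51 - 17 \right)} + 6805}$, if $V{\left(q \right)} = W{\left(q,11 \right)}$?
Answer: $\frac{1}{6816} \approx 0.00014671$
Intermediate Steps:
$V{\left(q \right)} = 11$
$\frac{1}{V{\left(51 - 17 \right)} + 6805} = \frac{1}{11 + 6805} = \frac{1}{6816}$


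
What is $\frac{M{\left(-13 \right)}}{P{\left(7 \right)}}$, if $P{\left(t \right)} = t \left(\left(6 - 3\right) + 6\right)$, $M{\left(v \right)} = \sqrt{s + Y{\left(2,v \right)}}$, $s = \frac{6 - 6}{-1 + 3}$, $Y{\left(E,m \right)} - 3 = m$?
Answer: $\frac{i \sqrt{10}}{63} \approx 0.050195 i$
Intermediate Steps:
$Y{\left(E,m \right)} = 3 + m$
$s = 0$ ($s = \frac{0}{2} = 0 \cdot \frac{1}{2} = 0$)
$M{\left(v \right)} = \sqrt{3 + v}$ ($M{\left(v \right)} = \sqrt{0 + \left(3 + v\right)} = \sqrt{3 + v}$)
$P{\left(t \right)} = 9 t$ ($P{\left(t \right)} = t \left(3 + 6\right) = t 9 = 9 t$)
$\frac{M{\left(-13 \right)}}{P{\left(7 \right)}} = \frac{\sqrt{3 - 13}}{9 \cdot 7} = \frac{\sqrt{-10}}{63} = i \sqrt{10} \cdot \frac{1}{63} = \frac{i \sqrt{10}}{63}$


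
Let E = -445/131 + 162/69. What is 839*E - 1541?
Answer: -7295112/3013 ≈ -2421.2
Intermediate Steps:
E = -3161/3013 (E = -445*1/131 + 162*(1/69) = -445/131 + 54/23 = -3161/3013 ≈ -1.0491)
839*E - 1541 = 839*(-3161/3013) - 1541 = -2652079/3013 - 1541 = -7295112/3013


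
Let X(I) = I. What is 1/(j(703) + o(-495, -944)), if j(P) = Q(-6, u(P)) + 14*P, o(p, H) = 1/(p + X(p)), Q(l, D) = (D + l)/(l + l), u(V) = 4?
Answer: 495/4871872 ≈ 0.00010160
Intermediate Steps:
Q(l, D) = (D + l)/(2*l) (Q(l, D) = (D + l)/((2*l)) = (D + l)*(1/(2*l)) = (D + l)/(2*l))
o(p, H) = 1/(2*p) (o(p, H) = 1/(p + p) = 1/(2*p))
j(P) = 1/6 + 14*P (j(P) = (1/2)*(4 - 6)/(-6) + 14*P = (1/2)*(-1/6)*(-2) + 14*P = 1/6 + 14*P)
1/(j(703) + o(-495, -944)) = 1/((1/6 + 14*703) + (1/2)/(-495)) = 1/((1/6 + 9842) + (1/2)*(-1/495)) = 1/(59053/6 - 1/990) = 1/(4871872/495) = 495/4871872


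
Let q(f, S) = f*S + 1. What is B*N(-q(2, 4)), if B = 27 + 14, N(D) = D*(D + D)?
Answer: 6642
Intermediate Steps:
q(f, S) = 1 + S*f (q(f, S) = S*f + 1 = 1 + S*f)
N(D) = 2*D**2 (N(D) = D*(2*D) = 2*D**2)
B = 41
B*N(-q(2, 4)) = 41*(2*(-(1 + 4*2))**2) = 41*(2*(-(1 + 8))**2) = 41*(2*(-1*9)**2) = 41*(2*(-9)**2) = 41*(2*81) = 41*162 = 6642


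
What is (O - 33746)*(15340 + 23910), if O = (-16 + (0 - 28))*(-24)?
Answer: -1283082500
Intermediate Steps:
O = 1056 (O = (-16 - 28)*(-24) = -44*(-24) = 1056)
(O - 33746)*(15340 + 23910) = (1056 - 33746)*(15340 + 23910) = -32690*39250 = -1283082500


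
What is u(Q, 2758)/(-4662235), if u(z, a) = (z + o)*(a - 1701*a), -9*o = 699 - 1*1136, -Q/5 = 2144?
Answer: -90061441960/8392023 ≈ -10732.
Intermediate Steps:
Q = -10720 (Q = -5*2144 = -10720)
o = 437/9 (o = -(699 - 1*1136)/9 = -(699 - 1136)/9 = -⅑*(-437) = 437/9 ≈ 48.556)
u(z, a) = -1700*a*(437/9 + z) (u(z, a) = (z + 437/9)*(a - 1701*a) = (437/9 + z)*(-1700*a) = -1700*a*(437/9 + z))
u(Q, 2758)/(-4662235) = -1700/9*2758*(437 + 9*(-10720))/(-4662235) = -1700/9*2758*(437 - 96480)*(-1/4662235) = -1700/9*2758*(-96043)*(-1/4662235) = (450307209800/9)*(-1/4662235) = -90061441960/8392023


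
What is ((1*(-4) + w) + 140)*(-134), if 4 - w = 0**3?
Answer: -18760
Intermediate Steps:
w = 4 (w = 4 - 1*0**3 = 4 - 1*0 = 4 + 0 = 4)
((1*(-4) + w) + 140)*(-134) = ((1*(-4) + 4) + 140)*(-134) = ((-4 + 4) + 140)*(-134) = (0 + 140)*(-134) = 140*(-134) = -18760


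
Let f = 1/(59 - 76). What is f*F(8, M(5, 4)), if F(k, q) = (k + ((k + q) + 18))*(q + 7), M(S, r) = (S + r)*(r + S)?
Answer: -10120/17 ≈ -595.29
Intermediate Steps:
M(S, r) = (S + r)² (M(S, r) = (S + r)*(S + r) = (S + r)²)
f = -1/17 (f = 1/(-17) = -1/17 ≈ -0.058824)
F(k, q) = (7 + q)*(18 + q + 2*k) (F(k, q) = (k + (18 + k + q))*(7 + q) = (18 + q + 2*k)*(7 + q) = (7 + q)*(18 + q + 2*k))
f*F(8, M(5, 4)) = -(126 + ((5 + 4)²)² + 14*8 + 25*(5 + 4)² + 2*8*(5 + 4)²)/17 = -(126 + (9²)² + 112 + 25*9² + 2*8*9²)/17 = -(126 + 81² + 112 + 25*81 + 2*8*81)/17 = -(126 + 6561 + 112 + 2025 + 1296)/17 = -1/17*10120 = -10120/17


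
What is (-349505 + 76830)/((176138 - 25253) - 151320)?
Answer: 54535/87 ≈ 626.84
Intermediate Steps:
(-349505 + 76830)/((176138 - 25253) - 151320) = -272675/(150885 - 151320) = -272675/(-435) = -272675*(-1/435) = 54535/87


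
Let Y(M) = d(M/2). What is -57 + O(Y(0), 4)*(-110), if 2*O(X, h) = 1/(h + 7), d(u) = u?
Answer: -62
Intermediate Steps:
Y(M) = M/2
O(X, h) = 1/(2*(7 + h)) (O(X, h) = 1/(2*(h + 7)) = 1/(2*(7 + h)))
-57 + O(Y(0), 4)*(-110) = -57 + (1/(2*(7 + 4)))*(-110) = -57 + ((½)/11)*(-110) = -57 + ((½)*(1/11))*(-110) = -57 + (1/22)*(-110) = -57 - 5 = -62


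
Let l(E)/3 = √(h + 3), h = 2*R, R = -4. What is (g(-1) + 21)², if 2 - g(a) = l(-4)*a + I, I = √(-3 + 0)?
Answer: (23 - I*√3 + 3*I*√5)² ≈ 504.24 + 228.9*I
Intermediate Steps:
I = I*√3 (I = √(-3) = I*√3 ≈ 1.732*I)
h = -8 (h = 2*(-4) = -8)
l(E) = 3*I*√5 (l(E) = 3*√(-8 + 3) = 3*√(-5) = 3*(I*√5) = 3*I*√5)
g(a) = 2 - I*√3 - 3*I*a*√5 (g(a) = 2 - ((3*I*√5)*a + I*√3) = 2 - (3*I*a*√5 + I*√3) = 2 - (I*√3 + 3*I*a*√5) = 2 + (-I*√3 - 3*I*a*√5) = 2 - I*√3 - 3*I*a*√5)
(g(-1) + 21)² = ((2 - I*√3 - 3*I*(-1)*√5) + 21)² = ((2 - I*√3 + 3*I*√5) + 21)² = (23 - I*√3 + 3*I*√5)²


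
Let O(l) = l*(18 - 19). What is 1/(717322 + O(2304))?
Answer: 1/715018 ≈ 1.3986e-6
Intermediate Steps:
O(l) = -l (O(l) = l*(-1) = -l)
1/(717322 + O(2304)) = 1/(717322 - 1*2304) = 1/(717322 - 2304) = 1/715018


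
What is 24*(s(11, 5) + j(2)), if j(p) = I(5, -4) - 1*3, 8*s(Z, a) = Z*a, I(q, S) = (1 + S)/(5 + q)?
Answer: 429/5 ≈ 85.800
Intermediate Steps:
I(q, S) = (1 + S)/(5 + q)
s(Z, a) = Z*a/8 (s(Z, a) = (Z*a)/8 = Z*a/8)
j(p) = -33/10 (j(p) = (1 - 4)/(5 + 5) - 1*3 = -3/10 - 3 = -33/10)
24*(s(11, 5) + j(2)) = 24*((⅛)*11*5 - 33/10) = 24*(55/8 - 33/10) = 24*(143/40) = 429/5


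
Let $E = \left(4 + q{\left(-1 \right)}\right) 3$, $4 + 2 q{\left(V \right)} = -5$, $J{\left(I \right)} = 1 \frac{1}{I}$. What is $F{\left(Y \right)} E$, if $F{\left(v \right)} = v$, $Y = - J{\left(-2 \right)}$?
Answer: $- \frac{3}{4} \approx -0.75$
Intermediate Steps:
$J{\left(I \right)} = \frac{1}{I}$
$q{\left(V \right)} = - \frac{9}{2}$ ($q{\left(V \right)} = -2 + \frac{1}{2} \left(-5\right) = -2 - \frac{5}{2} = - \frac{9}{2}$)
$Y = \frac{1}{2}$ ($Y = - \frac{1}{-2} = \left(-1\right) \left(- \frac{1}{2}\right) = \frac{1}{2} \approx 0.5$)
$E = - \frac{3}{2}$ ($E = \left(4 - \frac{9}{2}\right) 3 = \left(- \frac{1}{2}\right) 3 = - \frac{3}{2} \approx -1.5$)
$F{\left(Y \right)} E = \frac{1}{2} \left(- \frac{3}{2}\right) = - \frac{3}{4}$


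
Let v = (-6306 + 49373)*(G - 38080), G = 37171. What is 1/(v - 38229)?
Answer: -1/39186132 ≈ -2.5519e-8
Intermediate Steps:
v = -39147903 (v = (-6306 + 49373)*(37171 - 38080) = 43067*(-909) = -39147903)
1/(v - 38229) = 1/(-39147903 - 38229) = 1/(-39186132) = -1/39186132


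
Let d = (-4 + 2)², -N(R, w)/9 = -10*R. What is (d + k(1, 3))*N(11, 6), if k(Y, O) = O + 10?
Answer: 16830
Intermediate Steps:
N(R, w) = 90*R (N(R, w) = -(-90)*R = 90*R)
k(Y, O) = 10 + O
d = 4 (d = (-2)² = 4)
(d + k(1, 3))*N(11, 6) = (4 + (10 + 3))*(90*11) = (4 + 13)*990 = 17*990 = 16830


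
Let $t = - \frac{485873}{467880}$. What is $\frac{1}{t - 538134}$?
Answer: $- \frac{467880}{251782621793} \approx -1.8583 \cdot 10^{-6}$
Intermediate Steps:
$t = - \frac{485873}{467880}$ ($t = \left(-485873\right) \frac{1}{467880} = - \frac{485873}{467880} \approx -1.0385$)
$\frac{1}{t - 538134} = \frac{1}{- \frac{485873}{467880} - 538134} = \frac{1}{- \frac{251782621793}{467880}} = - \frac{467880}{251782621793}$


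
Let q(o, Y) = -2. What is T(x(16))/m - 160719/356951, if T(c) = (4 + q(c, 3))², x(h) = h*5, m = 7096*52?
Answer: -14825649361/32928015848 ≈ -0.45024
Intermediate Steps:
m = 368992
x(h) = 5*h
T(c) = 4 (T(c) = (4 - 2)² = 2² = 4)
T(x(16))/m - 160719/356951 = 4/368992 - 160719/356951 = 4*(1/368992) - 160719*1/356951 = 1/92248 - 160719/356951 = -14825649361/32928015848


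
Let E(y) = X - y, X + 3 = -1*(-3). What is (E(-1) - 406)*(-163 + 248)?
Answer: -34425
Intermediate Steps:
X = 0 (X = -3 - 1*(-3) = -3 + 3 = 0)
E(y) = -y (E(y) = 0 - y = -y)
(E(-1) - 406)*(-163 + 248) = (-1*(-1) - 406)*(-163 + 248) = (1 - 406)*85 = -405*85 = -34425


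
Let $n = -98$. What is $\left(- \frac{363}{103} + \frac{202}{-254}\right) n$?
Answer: $\frac{5537392}{13081} \approx 423.32$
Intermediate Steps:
$\left(- \frac{363}{103} + \frac{202}{-254}\right) n = \left(- \frac{363}{103} + \frac{202}{-254}\right) \left(-98\right) = \left(\left(-363\right) \frac{1}{103} + 202 \left(- \frac{1}{254}\right)\right) \left(-98\right) = \left(- \frac{363}{103} - \frac{101}{127}\right) \left(-98\right) = \left(- \frac{56504}{13081}\right) \left(-98\right) = \frac{5537392}{13081}$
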